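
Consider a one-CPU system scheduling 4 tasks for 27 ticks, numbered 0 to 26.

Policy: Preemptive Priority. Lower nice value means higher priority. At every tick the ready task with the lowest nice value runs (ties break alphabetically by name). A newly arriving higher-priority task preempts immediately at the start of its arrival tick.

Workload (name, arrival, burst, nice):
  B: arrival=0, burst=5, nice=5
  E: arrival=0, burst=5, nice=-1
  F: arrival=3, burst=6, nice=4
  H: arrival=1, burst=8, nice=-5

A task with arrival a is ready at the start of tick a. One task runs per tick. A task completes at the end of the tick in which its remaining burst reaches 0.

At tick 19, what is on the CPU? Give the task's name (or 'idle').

t=0: ready={B,E} → run E
t=1: ready={B,E,H} → run H
t=2: ready={B,E,H} → run H
t=3: ready={B,E,F,H} → run H
t=4: ready={B,E,F,H} → run H
t=5: ready={B,E,F,H} → run H
t=6: ready={B,E,F,H} → run H
t=7: ready={B,E,F,H} → run H
t=8: ready={B,E,F,H} → run H
t=9: ready={B,E,F} → run E
t=10: ready={B,E,F} → run E
t=11: ready={B,E,F} → run E
t=12: ready={B,E,F} → run E
t=13: ready={B,F} → run F
t=14: ready={B,F} → run F
t=15: ready={B,F} → run F
t=16: ready={B,F} → run F
t=17: ready={B,F} → run F
t=18: ready={B,F} → run F
t=19: ready={B} → run B
t=20: ready={B} → run B
t=21: ready={B} → run B
t=22: ready={B} → run B
t=23: ready={B} → run B
t=24: (idle)
t=25: (idle)
t=26: (idle)

running at tick 19 = B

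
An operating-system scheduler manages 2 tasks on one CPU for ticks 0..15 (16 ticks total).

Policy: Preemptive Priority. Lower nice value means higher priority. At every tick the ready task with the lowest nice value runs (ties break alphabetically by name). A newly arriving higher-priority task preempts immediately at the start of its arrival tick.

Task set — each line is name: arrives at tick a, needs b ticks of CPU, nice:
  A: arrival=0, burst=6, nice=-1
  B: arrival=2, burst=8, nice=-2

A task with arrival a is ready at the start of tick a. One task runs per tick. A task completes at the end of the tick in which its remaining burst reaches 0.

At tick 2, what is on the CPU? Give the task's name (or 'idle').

t=0: ready={A} → run A
t=1: ready={A} → run A
t=2: ready={A,B} → run B
t=3: ready={A,B} → run B
t=4: ready={A,B} → run B
t=5: ready={A,B} → run B
t=6: ready={A,B} → run B
t=7: ready={A,B} → run B
t=8: ready={A,B} → run B
t=9: ready={A,B} → run B
t=10: ready={A} → run A
t=11: ready={A} → run A
t=12: ready={A} → run A
t=13: ready={A} → run A
t=14: (idle)
t=15: (idle)

running at tick 2 = B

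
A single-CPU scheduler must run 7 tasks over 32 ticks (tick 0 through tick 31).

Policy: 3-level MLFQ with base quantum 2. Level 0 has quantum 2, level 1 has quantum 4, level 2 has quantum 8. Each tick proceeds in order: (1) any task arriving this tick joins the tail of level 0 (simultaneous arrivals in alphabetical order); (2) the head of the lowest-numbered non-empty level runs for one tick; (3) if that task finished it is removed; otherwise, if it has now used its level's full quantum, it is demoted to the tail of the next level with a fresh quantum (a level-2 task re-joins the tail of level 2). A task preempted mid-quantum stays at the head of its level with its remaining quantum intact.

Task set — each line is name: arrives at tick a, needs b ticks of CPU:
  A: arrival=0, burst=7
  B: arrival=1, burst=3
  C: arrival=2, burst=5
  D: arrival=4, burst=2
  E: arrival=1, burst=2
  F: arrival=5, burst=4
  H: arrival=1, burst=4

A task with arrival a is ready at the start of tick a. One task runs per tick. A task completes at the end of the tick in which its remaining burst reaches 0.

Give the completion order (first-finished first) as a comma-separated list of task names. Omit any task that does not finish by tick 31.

completion order = E, D, B, H, C, F, A

t=0: L0/L1/L2 = A/-/- → run A
t=1: L0/L1/L2 = ABEH/-/- → run A
t=2: L0/L1/L2 = BEHC/A/- → run B
t=3: L0/L1/L2 = BEHC/A/- → run B
t=4: L0/L1/L2 = EHCD/AB/- → run E
t=5: L0/L1/L2 = EHCDF/AB/- → run E
t=6: L0/L1/L2 = HCDF/AB/- → run H
t=7: L0/L1/L2 = HCDF/AB/- → run H
t=8: L0/L1/L2 = CDF/ABH/- → run C
t=9: L0/L1/L2 = CDF/ABH/- → run C
t=10: L0/L1/L2 = DF/ABHC/- → run D
t=11: L0/L1/L2 = DF/ABHC/- → run D
t=12: L0/L1/L2 = F/ABHC/- → run F
t=13: L0/L1/L2 = F/ABHC/- → run F
t=14: L0/L1/L2 = -/ABHCF/- → run A
t=15: L0/L1/L2 = -/ABHCF/- → run A
t=16: L0/L1/L2 = -/ABHCF/- → run A
t=17: L0/L1/L2 = -/ABHCF/- → run A
t=18: L0/L1/L2 = -/BHCF/A → run B
t=19: L0/L1/L2 = -/HCF/A → run H
t=20: L0/L1/L2 = -/HCF/A → run H
t=21: L0/L1/L2 = -/CF/A → run C
t=22: L0/L1/L2 = -/CF/A → run C
t=23: L0/L1/L2 = -/CF/A → run C
t=24: L0/L1/L2 = -/F/A → run F
t=25: L0/L1/L2 = -/F/A → run F
t=26: L0/L1/L2 = -/-/A → run A
t=27: (idle)
t=28: (idle)
t=29: (idle)
t=30: (idle)
t=31: (idle)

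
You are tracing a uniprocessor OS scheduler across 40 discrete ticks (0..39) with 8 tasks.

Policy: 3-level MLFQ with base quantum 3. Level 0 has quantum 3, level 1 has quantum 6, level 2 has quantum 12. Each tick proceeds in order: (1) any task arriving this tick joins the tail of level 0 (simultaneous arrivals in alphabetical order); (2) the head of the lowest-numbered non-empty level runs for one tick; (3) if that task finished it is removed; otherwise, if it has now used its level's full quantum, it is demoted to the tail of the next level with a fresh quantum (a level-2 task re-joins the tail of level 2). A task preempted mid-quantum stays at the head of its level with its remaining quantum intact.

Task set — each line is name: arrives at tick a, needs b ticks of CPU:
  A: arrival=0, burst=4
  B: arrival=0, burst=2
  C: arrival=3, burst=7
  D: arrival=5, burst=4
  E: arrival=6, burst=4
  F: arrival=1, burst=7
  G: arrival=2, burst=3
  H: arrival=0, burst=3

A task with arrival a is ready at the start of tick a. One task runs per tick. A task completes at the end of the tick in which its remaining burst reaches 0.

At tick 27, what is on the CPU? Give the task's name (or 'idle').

running at tick 27 = F

t=0: L0/L1/L2 = ABH/-/- → run A
t=1: L0/L1/L2 = ABHF/-/- → run A
t=2: L0/L1/L2 = ABHFG/-/- → run A
t=3: L0/L1/L2 = BHFGC/A/- → run B
t=4: L0/L1/L2 = BHFGC/A/- → run B
t=5: L0/L1/L2 = HFGCD/A/- → run H
t=6: L0/L1/L2 = HFGCDE/A/- → run H
t=7: L0/L1/L2 = HFGCDE/A/- → run H
t=8: L0/L1/L2 = FGCDE/A/- → run F
t=9: L0/L1/L2 = FGCDE/A/- → run F
t=10: L0/L1/L2 = FGCDE/A/- → run F
t=11: L0/L1/L2 = GCDE/AF/- → run G
t=12: L0/L1/L2 = GCDE/AF/- → run G
t=13: L0/L1/L2 = GCDE/AF/- → run G
t=14: L0/L1/L2 = CDE/AF/- → run C
t=15: L0/L1/L2 = CDE/AF/- → run C
t=16: L0/L1/L2 = CDE/AF/- → run C
t=17: L0/L1/L2 = DE/AFC/- → run D
t=18: L0/L1/L2 = DE/AFC/- → run D
t=19: L0/L1/L2 = DE/AFC/- → run D
t=20: L0/L1/L2 = E/AFCD/- → run E
t=21: L0/L1/L2 = E/AFCD/- → run E
t=22: L0/L1/L2 = E/AFCD/- → run E
t=23: L0/L1/L2 = -/AFCDE/- → run A
t=24: L0/L1/L2 = -/FCDE/- → run F
t=25: L0/L1/L2 = -/FCDE/- → run F
t=26: L0/L1/L2 = -/FCDE/- → run F
t=27: L0/L1/L2 = -/FCDE/- → run F
t=28: L0/L1/L2 = -/CDE/- → run C
t=29: L0/L1/L2 = -/CDE/- → run C
t=30: L0/L1/L2 = -/CDE/- → run C
t=31: L0/L1/L2 = -/CDE/- → run C
t=32: L0/L1/L2 = -/DE/- → run D
t=33: L0/L1/L2 = -/E/- → run E
t=34: (idle)
t=35: (idle)
t=36: (idle)
t=37: (idle)
t=38: (idle)
t=39: (idle)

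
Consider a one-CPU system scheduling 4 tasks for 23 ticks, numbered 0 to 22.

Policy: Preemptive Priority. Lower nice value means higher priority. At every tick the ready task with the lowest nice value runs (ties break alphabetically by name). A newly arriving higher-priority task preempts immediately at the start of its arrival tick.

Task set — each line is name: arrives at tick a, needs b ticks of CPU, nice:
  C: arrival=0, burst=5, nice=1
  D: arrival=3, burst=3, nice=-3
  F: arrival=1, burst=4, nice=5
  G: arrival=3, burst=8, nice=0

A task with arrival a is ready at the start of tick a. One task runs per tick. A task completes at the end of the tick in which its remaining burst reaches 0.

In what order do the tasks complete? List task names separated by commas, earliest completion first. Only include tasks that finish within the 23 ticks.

t=0: ready={C} → run C
t=1: ready={C,F} → run C
t=2: ready={C,F} → run C
t=3: ready={C,D,F,G} → run D
t=4: ready={C,D,F,G} → run D
t=5: ready={C,D,F,G} → run D
t=6: ready={C,F,G} → run G
t=7: ready={C,F,G} → run G
t=8: ready={C,F,G} → run G
t=9: ready={C,F,G} → run G
t=10: ready={C,F,G} → run G
t=11: ready={C,F,G} → run G
t=12: ready={C,F,G} → run G
t=13: ready={C,F,G} → run G
t=14: ready={C,F} → run C
t=15: ready={C,F} → run C
t=16: ready={F} → run F
t=17: ready={F} → run F
t=18: ready={F} → run F
t=19: ready={F} → run F
t=20: (idle)
t=21: (idle)
t=22: (idle)

completion order = D, G, C, F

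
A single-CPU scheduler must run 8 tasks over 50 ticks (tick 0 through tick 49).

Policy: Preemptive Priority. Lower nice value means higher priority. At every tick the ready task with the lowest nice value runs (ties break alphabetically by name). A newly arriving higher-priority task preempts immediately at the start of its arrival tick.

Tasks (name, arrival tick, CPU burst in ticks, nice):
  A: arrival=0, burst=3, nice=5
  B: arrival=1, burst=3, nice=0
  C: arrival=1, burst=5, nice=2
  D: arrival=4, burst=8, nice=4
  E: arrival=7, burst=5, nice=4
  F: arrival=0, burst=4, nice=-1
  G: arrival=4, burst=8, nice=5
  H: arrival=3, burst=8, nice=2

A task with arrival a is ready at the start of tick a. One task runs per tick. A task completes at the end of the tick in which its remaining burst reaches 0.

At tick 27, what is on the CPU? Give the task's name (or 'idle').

t=0: ready={A,F} → run F
t=1: ready={A,B,C,F} → run F
t=2: ready={A,B,C,F} → run F
t=3: ready={A,B,C,F,H} → run F
t=4: ready={A,B,C,D,G,H} → run B
t=5: ready={A,B,C,D,G,H} → run B
t=6: ready={A,B,C,D,G,H} → run B
t=7: ready={A,C,D,E,G,H} → run C
t=8: ready={A,C,D,E,G,H} → run C
t=9: ready={A,C,D,E,G,H} → run C
t=10: ready={A,C,D,E,G,H} → run C
t=11: ready={A,C,D,E,G,H} → run C
t=12: ready={A,D,E,G,H} → run H
t=13: ready={A,D,E,G,H} → run H
t=14: ready={A,D,E,G,H} → run H
t=15: ready={A,D,E,G,H} → run H
t=16: ready={A,D,E,G,H} → run H
t=17: ready={A,D,E,G,H} → run H
t=18: ready={A,D,E,G,H} → run H
t=19: ready={A,D,E,G,H} → run H
t=20: ready={A,D,E,G} → run D
t=21: ready={A,D,E,G} → run D
t=22: ready={A,D,E,G} → run D
t=23: ready={A,D,E,G} → run D
t=24: ready={A,D,E,G} → run D
t=25: ready={A,D,E,G} → run D
t=26: ready={A,D,E,G} → run D
t=27: ready={A,D,E,G} → run D
t=28: ready={A,E,G} → run E
t=29: ready={A,E,G} → run E
t=30: ready={A,E,G} → run E
t=31: ready={A,E,G} → run E
t=32: ready={A,E,G} → run E
t=33: ready={A,G} → run A
t=34: ready={A,G} → run A
t=35: ready={A,G} → run A
t=36: ready={G} → run G
t=37: ready={G} → run G
t=38: ready={G} → run G
t=39: ready={G} → run G
t=40: ready={G} → run G
t=41: ready={G} → run G
t=42: ready={G} → run G
t=43: ready={G} → run G
t=44: (idle)
t=45: (idle)
t=46: (idle)
t=47: (idle)
t=48: (idle)
t=49: (idle)

running at tick 27 = D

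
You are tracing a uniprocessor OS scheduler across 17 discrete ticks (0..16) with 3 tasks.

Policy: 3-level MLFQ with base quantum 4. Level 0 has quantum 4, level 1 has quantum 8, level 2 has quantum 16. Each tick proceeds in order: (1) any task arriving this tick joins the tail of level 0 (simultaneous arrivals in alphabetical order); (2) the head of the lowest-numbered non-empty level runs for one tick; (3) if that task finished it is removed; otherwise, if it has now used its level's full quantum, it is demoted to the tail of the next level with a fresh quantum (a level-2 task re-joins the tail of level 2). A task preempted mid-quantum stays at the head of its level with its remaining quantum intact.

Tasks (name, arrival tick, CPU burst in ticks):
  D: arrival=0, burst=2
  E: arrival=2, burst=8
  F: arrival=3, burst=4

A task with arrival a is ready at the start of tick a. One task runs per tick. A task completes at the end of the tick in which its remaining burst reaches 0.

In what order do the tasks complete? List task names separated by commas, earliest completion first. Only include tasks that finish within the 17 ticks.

completion order = D, F, E

t=0: L0/L1/L2 = D/-/- → run D
t=1: L0/L1/L2 = D/-/- → run D
t=2: L0/L1/L2 = E/-/- → run E
t=3: L0/L1/L2 = EF/-/- → run E
t=4: L0/L1/L2 = EF/-/- → run E
t=5: L0/L1/L2 = EF/-/- → run E
t=6: L0/L1/L2 = F/E/- → run F
t=7: L0/L1/L2 = F/E/- → run F
t=8: L0/L1/L2 = F/E/- → run F
t=9: L0/L1/L2 = F/E/- → run F
t=10: L0/L1/L2 = -/E/- → run E
t=11: L0/L1/L2 = -/E/- → run E
t=12: L0/L1/L2 = -/E/- → run E
t=13: L0/L1/L2 = -/E/- → run E
t=14: (idle)
t=15: (idle)
t=16: (idle)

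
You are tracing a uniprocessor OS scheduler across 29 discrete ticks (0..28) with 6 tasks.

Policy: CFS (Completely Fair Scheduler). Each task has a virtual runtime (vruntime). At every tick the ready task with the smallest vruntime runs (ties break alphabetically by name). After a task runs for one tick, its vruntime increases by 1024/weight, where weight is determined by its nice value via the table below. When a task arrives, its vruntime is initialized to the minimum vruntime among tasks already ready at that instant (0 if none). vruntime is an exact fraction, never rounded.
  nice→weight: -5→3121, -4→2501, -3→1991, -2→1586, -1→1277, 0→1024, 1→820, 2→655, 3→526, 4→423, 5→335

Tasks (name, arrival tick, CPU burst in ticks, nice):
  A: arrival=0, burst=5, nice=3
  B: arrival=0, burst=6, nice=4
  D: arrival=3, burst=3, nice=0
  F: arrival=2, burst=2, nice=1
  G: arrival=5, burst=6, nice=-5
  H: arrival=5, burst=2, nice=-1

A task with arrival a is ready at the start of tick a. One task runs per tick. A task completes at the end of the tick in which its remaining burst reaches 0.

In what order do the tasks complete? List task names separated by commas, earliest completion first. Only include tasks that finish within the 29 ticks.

completion order = F, H, D, G, A, B

t=0: vr[A=0 B=0] → run A
t=1: vr[A=512/263 B=0] → run B
t=2: vr[A=512/263 B=1024/423 F=512/263] → run A
t=3: vr[A=1024/263 B=1024/423 D=512/263 F=512/263] → run D
t=4: vr[A=1024/263 B=1024/423 D=775/263 F=512/263] → run F
t=5: vr[A=1024/263 B=1024/423 D=775/263 F=172288/53915 G=1024/423 H=1024/423] → run B
t=6: vr[A=1024/263 B=2048/423 D=775/263 F=172288/53915 G=1024/423 H=1024/423] → run G
t=7: vr[A=1024/263 B=2048/423 D=775/263 F=172288/53915 G=3629056/1320183 H=1024/423] → run H
t=8: vr[A=1024/263 B=2048/423 D=775/263 F=172288/53915 G=3629056/1320183 H=1740800/540171] → run G
t=9: vr[A=1024/263 B=2048/423 D=775/263 F=172288/53915 G=4062208/1320183 H=1740800/540171] → run D
t=10: vr[A=1024/263 B=2048/423 D=1038/263 F=172288/53915 G=4062208/1320183 H=1740800/540171] → run G
t=11: vr[A=1024/263 B=2048/423 D=1038/263 F=172288/53915 G=4495360/1320183 H=1740800/540171] → run F
t=12: vr[A=1024/263 B=2048/423 D=1038/263 G=4495360/1320183 H=1740800/540171] → run H
t=13: vr[A=1024/263 B=2048/423 D=1038/263 G=4495360/1320183] → run G
t=14: vr[A=1024/263 B=2048/423 D=1038/263 G=4928512/1320183] → run G
t=15: vr[A=1024/263 B=2048/423 D=1038/263 G=5361664/1320183] → run A
t=16: vr[A=1536/263 B=2048/423 D=1038/263 G=5361664/1320183] → run D
t=17: vr[A=1536/263 B=2048/423 G=5361664/1320183] → run G
t=18: vr[A=1536/263 B=2048/423] → run B
t=19: vr[A=1536/263 B=1024/141] → run A
t=20: vr[A=2048/263 B=1024/141] → run B
t=21: vr[A=2048/263 B=4096/423] → run A
t=22: vr[B=4096/423] → run B
t=23: vr[B=5120/423] → run B
t=24: (idle)
t=25: (idle)
t=26: (idle)
t=27: (idle)
t=28: (idle)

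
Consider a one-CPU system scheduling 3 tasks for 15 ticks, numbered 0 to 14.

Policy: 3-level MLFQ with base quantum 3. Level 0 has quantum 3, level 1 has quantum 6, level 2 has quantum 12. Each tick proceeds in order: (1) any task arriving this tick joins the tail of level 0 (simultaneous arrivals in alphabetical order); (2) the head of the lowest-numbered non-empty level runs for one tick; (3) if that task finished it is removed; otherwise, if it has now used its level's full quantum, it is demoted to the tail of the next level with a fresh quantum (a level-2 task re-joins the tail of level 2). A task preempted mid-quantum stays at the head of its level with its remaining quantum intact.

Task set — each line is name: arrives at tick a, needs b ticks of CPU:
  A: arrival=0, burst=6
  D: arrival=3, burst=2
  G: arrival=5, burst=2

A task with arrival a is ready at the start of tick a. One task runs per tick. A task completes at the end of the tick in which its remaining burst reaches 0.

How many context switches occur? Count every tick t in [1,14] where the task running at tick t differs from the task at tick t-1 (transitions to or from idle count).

context switches = 4

t=0: L0/L1/L2 = A/-/- → run A
t=1: L0/L1/L2 = A/-/- → run A
t=2: L0/L1/L2 = A/-/- → run A
t=3: L0/L1/L2 = D/A/- → run D
t=4: L0/L1/L2 = D/A/- → run D
t=5: L0/L1/L2 = G/A/- → run G
t=6: L0/L1/L2 = G/A/- → run G
t=7: L0/L1/L2 = -/A/- → run A
t=8: L0/L1/L2 = -/A/- → run A
t=9: L0/L1/L2 = -/A/- → run A
t=10: (idle)
t=11: (idle)
t=12: (idle)
t=13: (idle)
t=14: (idle)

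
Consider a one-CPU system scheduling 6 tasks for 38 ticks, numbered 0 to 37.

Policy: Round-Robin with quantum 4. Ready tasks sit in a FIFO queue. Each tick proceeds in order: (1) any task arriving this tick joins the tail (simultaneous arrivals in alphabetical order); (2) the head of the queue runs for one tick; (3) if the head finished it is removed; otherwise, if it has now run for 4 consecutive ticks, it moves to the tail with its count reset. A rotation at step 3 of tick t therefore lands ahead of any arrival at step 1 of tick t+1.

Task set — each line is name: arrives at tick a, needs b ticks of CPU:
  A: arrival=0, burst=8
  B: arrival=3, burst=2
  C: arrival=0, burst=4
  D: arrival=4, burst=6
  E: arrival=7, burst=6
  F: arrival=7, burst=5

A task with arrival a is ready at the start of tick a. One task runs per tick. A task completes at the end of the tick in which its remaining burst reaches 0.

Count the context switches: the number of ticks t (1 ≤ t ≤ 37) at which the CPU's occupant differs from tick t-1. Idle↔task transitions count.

context switches = 10

t=0: queue=[A,C] q_used=0 → run A
t=1: queue=[A,C] q_used=1 → run A
t=2: queue=[A,C] q_used=2 → run A
t=3: queue=[A,C,B] q_used=3 → run A
t=4: queue=[C,B,A,D] q_used=0 → run C
t=5: queue=[C,B,A,D] q_used=1 → run C
t=6: queue=[C,B,A,D] q_used=2 → run C
t=7: queue=[C,B,A,D,E,F] q_used=3 → run C
t=8: queue=[B,A,D,E,F] q_used=0 → run B
t=9: queue=[B,A,D,E,F] q_used=1 → run B
t=10: queue=[A,D,E,F] q_used=0 → run A
t=11: queue=[A,D,E,F] q_used=1 → run A
t=12: queue=[A,D,E,F] q_used=2 → run A
t=13: queue=[A,D,E,F] q_used=3 → run A
t=14: queue=[D,E,F] q_used=0 → run D
t=15: queue=[D,E,F] q_used=1 → run D
t=16: queue=[D,E,F] q_used=2 → run D
t=17: queue=[D,E,F] q_used=3 → run D
t=18: queue=[E,F,D] q_used=0 → run E
t=19: queue=[E,F,D] q_used=1 → run E
t=20: queue=[E,F,D] q_used=2 → run E
t=21: queue=[E,F,D] q_used=3 → run E
t=22: queue=[F,D,E] q_used=0 → run F
t=23: queue=[F,D,E] q_used=1 → run F
t=24: queue=[F,D,E] q_used=2 → run F
t=25: queue=[F,D,E] q_used=3 → run F
t=26: queue=[D,E,F] q_used=0 → run D
t=27: queue=[D,E,F] q_used=1 → run D
t=28: queue=[E,F] q_used=0 → run E
t=29: queue=[E,F] q_used=1 → run E
t=30: queue=[F] q_used=0 → run F
t=31: (idle)
t=32: (idle)
t=33: (idle)
t=34: (idle)
t=35: (idle)
t=36: (idle)
t=37: (idle)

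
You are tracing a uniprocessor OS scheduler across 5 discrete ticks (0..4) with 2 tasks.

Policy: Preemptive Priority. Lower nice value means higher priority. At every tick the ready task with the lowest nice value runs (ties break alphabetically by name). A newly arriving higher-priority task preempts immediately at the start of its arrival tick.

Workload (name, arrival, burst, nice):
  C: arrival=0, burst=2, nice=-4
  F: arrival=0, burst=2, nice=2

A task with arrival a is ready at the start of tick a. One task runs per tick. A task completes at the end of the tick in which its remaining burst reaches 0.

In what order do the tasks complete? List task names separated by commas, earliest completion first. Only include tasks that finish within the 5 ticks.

completion order = C, F

t=0: ready={C,F} → run C
t=1: ready={C,F} → run C
t=2: ready={F} → run F
t=3: ready={F} → run F
t=4: (idle)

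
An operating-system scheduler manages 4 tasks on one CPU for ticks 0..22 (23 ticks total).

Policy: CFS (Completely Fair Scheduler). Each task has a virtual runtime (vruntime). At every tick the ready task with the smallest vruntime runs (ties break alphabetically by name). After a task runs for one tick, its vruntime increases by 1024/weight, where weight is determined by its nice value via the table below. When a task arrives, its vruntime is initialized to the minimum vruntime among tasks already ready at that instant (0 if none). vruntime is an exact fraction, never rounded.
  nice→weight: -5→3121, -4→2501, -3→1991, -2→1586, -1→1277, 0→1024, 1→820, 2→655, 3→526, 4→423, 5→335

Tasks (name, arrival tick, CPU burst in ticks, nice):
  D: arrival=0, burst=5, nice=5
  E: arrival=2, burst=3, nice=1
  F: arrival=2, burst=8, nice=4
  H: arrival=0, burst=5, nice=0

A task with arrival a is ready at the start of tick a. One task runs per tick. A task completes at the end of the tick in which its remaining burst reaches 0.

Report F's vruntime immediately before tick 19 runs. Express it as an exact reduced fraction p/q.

vruntime(F, start of tick 19) = 2189/141

t=0: vr[D=0 H=0] → run D
t=1: vr[D=1024/335 H=0] → run H
t=2: vr[D=1024/335 E=1 F=1 H=1] → run E
t=3: vr[D=1024/335 E=461/205 F=1 H=1] → run F
t=4: vr[D=1024/335 E=461/205 F=1447/423 H=1] → run H
t=5: vr[D=1024/335 E=461/205 F=1447/423 H=2] → run H
t=6: vr[D=1024/335 E=461/205 F=1447/423 H=3] → run E
t=7: vr[D=1024/335 E=717/205 F=1447/423 H=3] → run H
t=8: vr[D=1024/335 E=717/205 F=1447/423 H=4] → run D
t=9: vr[D=2048/335 E=717/205 F=1447/423 H=4] → run F
t=10: vr[D=2048/335 E=717/205 F=2471/423 H=4] → run E
t=11: vr[D=2048/335 F=2471/423 H=4] → run H
t=12: vr[D=2048/335 F=2471/423] → run F
t=13: vr[D=2048/335 F=1165/141] → run D
t=14: vr[D=3072/335 F=1165/141] → run F
t=15: vr[D=3072/335 F=4519/423] → run D
t=16: vr[D=4096/335 F=4519/423] → run F
t=17: vr[D=4096/335 F=5543/423] → run D
t=18: vr[F=5543/423] → run F
t=19: vr[F=2189/141] → run F
t=20: vr[F=7591/423] → run F
t=21: (idle)
t=22: (idle)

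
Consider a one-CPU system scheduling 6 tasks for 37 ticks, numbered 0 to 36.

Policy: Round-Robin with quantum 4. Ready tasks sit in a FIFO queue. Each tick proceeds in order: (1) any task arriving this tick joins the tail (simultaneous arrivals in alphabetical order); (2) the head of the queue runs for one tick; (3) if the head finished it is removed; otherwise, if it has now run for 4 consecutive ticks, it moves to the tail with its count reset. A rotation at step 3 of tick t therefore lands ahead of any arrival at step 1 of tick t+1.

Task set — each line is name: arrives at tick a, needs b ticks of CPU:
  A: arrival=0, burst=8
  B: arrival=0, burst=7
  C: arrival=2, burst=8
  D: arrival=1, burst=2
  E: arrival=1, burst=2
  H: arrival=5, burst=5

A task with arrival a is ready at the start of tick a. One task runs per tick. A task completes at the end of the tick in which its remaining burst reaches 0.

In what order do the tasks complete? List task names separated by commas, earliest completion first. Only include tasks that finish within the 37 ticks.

completion order = D, E, A, B, C, H

t=0: queue=[A,B] q_used=0 → run A
t=1: queue=[A,B,D,E] q_used=1 → run A
t=2: queue=[A,B,D,E,C] q_used=2 → run A
t=3: queue=[A,B,D,E,C] q_used=3 → run A
t=4: queue=[B,D,E,C,A] q_used=0 → run B
t=5: queue=[B,D,E,C,A,H] q_used=1 → run B
t=6: queue=[B,D,E,C,A,H] q_used=2 → run B
t=7: queue=[B,D,E,C,A,H] q_used=3 → run B
t=8: queue=[D,E,C,A,H,B] q_used=0 → run D
t=9: queue=[D,E,C,A,H,B] q_used=1 → run D
t=10: queue=[E,C,A,H,B] q_used=0 → run E
t=11: queue=[E,C,A,H,B] q_used=1 → run E
t=12: queue=[C,A,H,B] q_used=0 → run C
t=13: queue=[C,A,H,B] q_used=1 → run C
t=14: queue=[C,A,H,B] q_used=2 → run C
t=15: queue=[C,A,H,B] q_used=3 → run C
t=16: queue=[A,H,B,C] q_used=0 → run A
t=17: queue=[A,H,B,C] q_used=1 → run A
t=18: queue=[A,H,B,C] q_used=2 → run A
t=19: queue=[A,H,B,C] q_used=3 → run A
t=20: queue=[H,B,C] q_used=0 → run H
t=21: queue=[H,B,C] q_used=1 → run H
t=22: queue=[H,B,C] q_used=2 → run H
t=23: queue=[H,B,C] q_used=3 → run H
t=24: queue=[B,C,H] q_used=0 → run B
t=25: queue=[B,C,H] q_used=1 → run B
t=26: queue=[B,C,H] q_used=2 → run B
t=27: queue=[C,H] q_used=0 → run C
t=28: queue=[C,H] q_used=1 → run C
t=29: queue=[C,H] q_used=2 → run C
t=30: queue=[C,H] q_used=3 → run C
t=31: queue=[H] q_used=0 → run H
t=32: (idle)
t=33: (idle)
t=34: (idle)
t=35: (idle)
t=36: (idle)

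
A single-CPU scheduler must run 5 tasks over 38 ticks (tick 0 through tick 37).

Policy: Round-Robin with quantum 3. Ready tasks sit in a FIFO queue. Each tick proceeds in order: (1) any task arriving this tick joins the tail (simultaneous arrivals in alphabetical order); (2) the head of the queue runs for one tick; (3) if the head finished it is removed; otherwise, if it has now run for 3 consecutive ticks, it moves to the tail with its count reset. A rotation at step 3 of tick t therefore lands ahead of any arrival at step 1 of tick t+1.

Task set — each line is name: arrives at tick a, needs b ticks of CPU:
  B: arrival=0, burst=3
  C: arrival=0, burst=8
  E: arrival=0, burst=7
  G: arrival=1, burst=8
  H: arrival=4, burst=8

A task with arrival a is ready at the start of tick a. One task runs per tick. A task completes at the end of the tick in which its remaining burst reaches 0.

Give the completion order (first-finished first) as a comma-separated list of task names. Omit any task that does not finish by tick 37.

t=0: queue=[B,C,E] q_used=0 → run B
t=1: queue=[B,C,E,G] q_used=1 → run B
t=2: queue=[B,C,E,G] q_used=2 → run B
t=3: queue=[C,E,G] q_used=0 → run C
t=4: queue=[C,E,G,H] q_used=1 → run C
t=5: queue=[C,E,G,H] q_used=2 → run C
t=6: queue=[E,G,H,C] q_used=0 → run E
t=7: queue=[E,G,H,C] q_used=1 → run E
t=8: queue=[E,G,H,C] q_used=2 → run E
t=9: queue=[G,H,C,E] q_used=0 → run G
t=10: queue=[G,H,C,E] q_used=1 → run G
t=11: queue=[G,H,C,E] q_used=2 → run G
t=12: queue=[H,C,E,G] q_used=0 → run H
t=13: queue=[H,C,E,G] q_used=1 → run H
t=14: queue=[H,C,E,G] q_used=2 → run H
t=15: queue=[C,E,G,H] q_used=0 → run C
t=16: queue=[C,E,G,H] q_used=1 → run C
t=17: queue=[C,E,G,H] q_used=2 → run C
t=18: queue=[E,G,H,C] q_used=0 → run E
t=19: queue=[E,G,H,C] q_used=1 → run E
t=20: queue=[E,G,H,C] q_used=2 → run E
t=21: queue=[G,H,C,E] q_used=0 → run G
t=22: queue=[G,H,C,E] q_used=1 → run G
t=23: queue=[G,H,C,E] q_used=2 → run G
t=24: queue=[H,C,E,G] q_used=0 → run H
t=25: queue=[H,C,E,G] q_used=1 → run H
t=26: queue=[H,C,E,G] q_used=2 → run H
t=27: queue=[C,E,G,H] q_used=0 → run C
t=28: queue=[C,E,G,H] q_used=1 → run C
t=29: queue=[E,G,H] q_used=0 → run E
t=30: queue=[G,H] q_used=0 → run G
t=31: queue=[G,H] q_used=1 → run G
t=32: queue=[H] q_used=0 → run H
t=33: queue=[H] q_used=1 → run H
t=34: (idle)
t=35: (idle)
t=36: (idle)
t=37: (idle)

completion order = B, C, E, G, H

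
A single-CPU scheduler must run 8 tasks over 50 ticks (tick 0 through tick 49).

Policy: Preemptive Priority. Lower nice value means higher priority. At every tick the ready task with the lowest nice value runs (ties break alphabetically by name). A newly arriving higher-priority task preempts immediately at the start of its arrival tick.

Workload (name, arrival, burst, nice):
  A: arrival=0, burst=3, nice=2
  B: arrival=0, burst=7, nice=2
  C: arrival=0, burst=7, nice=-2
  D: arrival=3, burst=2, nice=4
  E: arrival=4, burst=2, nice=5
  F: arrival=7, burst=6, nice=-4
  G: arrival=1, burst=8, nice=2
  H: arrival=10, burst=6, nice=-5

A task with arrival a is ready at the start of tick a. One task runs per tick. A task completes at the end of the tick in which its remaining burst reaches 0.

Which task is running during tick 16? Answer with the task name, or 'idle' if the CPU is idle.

t=0: ready={A,B,C} → run C
t=1: ready={A,B,C,G} → run C
t=2: ready={A,B,C,G} → run C
t=3: ready={A,B,C,D,G} → run C
t=4: ready={A,B,C,D,E,G} → run C
t=5: ready={A,B,C,D,E,G} → run C
t=6: ready={A,B,C,D,E,G} → run C
t=7: ready={A,B,D,E,F,G} → run F
t=8: ready={A,B,D,E,F,G} → run F
t=9: ready={A,B,D,E,F,G} → run F
t=10: ready={A,B,D,E,F,G,H} → run H
t=11: ready={A,B,D,E,F,G,H} → run H
t=12: ready={A,B,D,E,F,G,H} → run H
t=13: ready={A,B,D,E,F,G,H} → run H
t=14: ready={A,B,D,E,F,G,H} → run H
t=15: ready={A,B,D,E,F,G,H} → run H
t=16: ready={A,B,D,E,F,G} → run F
t=17: ready={A,B,D,E,F,G} → run F
t=18: ready={A,B,D,E,F,G} → run F
t=19: ready={A,B,D,E,G} → run A
t=20: ready={A,B,D,E,G} → run A
t=21: ready={A,B,D,E,G} → run A
t=22: ready={B,D,E,G} → run B
t=23: ready={B,D,E,G} → run B
t=24: ready={B,D,E,G} → run B
t=25: ready={B,D,E,G} → run B
t=26: ready={B,D,E,G} → run B
t=27: ready={B,D,E,G} → run B
t=28: ready={B,D,E,G} → run B
t=29: ready={D,E,G} → run G
t=30: ready={D,E,G} → run G
t=31: ready={D,E,G} → run G
t=32: ready={D,E,G} → run G
t=33: ready={D,E,G} → run G
t=34: ready={D,E,G} → run G
t=35: ready={D,E,G} → run G
t=36: ready={D,E,G} → run G
t=37: ready={D,E} → run D
t=38: ready={D,E} → run D
t=39: ready={E} → run E
t=40: ready={E} → run E
t=41: (idle)
t=42: (idle)
t=43: (idle)
t=44: (idle)
t=45: (idle)
t=46: (idle)
t=47: (idle)
t=48: (idle)
t=49: (idle)

running at tick 16 = F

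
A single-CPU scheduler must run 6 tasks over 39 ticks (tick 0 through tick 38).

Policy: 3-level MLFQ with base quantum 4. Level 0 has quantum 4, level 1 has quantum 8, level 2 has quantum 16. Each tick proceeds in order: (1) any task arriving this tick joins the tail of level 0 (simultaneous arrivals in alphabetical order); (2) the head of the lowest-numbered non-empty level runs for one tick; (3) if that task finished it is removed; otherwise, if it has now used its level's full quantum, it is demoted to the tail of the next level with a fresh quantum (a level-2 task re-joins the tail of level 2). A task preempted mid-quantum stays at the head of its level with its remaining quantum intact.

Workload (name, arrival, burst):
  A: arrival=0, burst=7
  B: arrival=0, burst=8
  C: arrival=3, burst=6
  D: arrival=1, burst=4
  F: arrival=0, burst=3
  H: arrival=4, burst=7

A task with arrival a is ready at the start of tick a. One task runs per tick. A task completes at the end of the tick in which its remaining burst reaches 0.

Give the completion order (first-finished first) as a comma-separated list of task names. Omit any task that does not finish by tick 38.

completion order = F, D, A, B, C, H

t=0: L0/L1/L2 = ABF/-/- → run A
t=1: L0/L1/L2 = ABFD/-/- → run A
t=2: L0/L1/L2 = ABFD/-/- → run A
t=3: L0/L1/L2 = ABFDC/-/- → run A
t=4: L0/L1/L2 = BFDCH/A/- → run B
t=5: L0/L1/L2 = BFDCH/A/- → run B
t=6: L0/L1/L2 = BFDCH/A/- → run B
t=7: L0/L1/L2 = BFDCH/A/- → run B
t=8: L0/L1/L2 = FDCH/AB/- → run F
t=9: L0/L1/L2 = FDCH/AB/- → run F
t=10: L0/L1/L2 = FDCH/AB/- → run F
t=11: L0/L1/L2 = DCH/AB/- → run D
t=12: L0/L1/L2 = DCH/AB/- → run D
t=13: L0/L1/L2 = DCH/AB/- → run D
t=14: L0/L1/L2 = DCH/AB/- → run D
t=15: L0/L1/L2 = CH/AB/- → run C
t=16: L0/L1/L2 = CH/AB/- → run C
t=17: L0/L1/L2 = CH/AB/- → run C
t=18: L0/L1/L2 = CH/AB/- → run C
t=19: L0/L1/L2 = H/ABC/- → run H
t=20: L0/L1/L2 = H/ABC/- → run H
t=21: L0/L1/L2 = H/ABC/- → run H
t=22: L0/L1/L2 = H/ABC/- → run H
t=23: L0/L1/L2 = -/ABCH/- → run A
t=24: L0/L1/L2 = -/ABCH/- → run A
t=25: L0/L1/L2 = -/ABCH/- → run A
t=26: L0/L1/L2 = -/BCH/- → run B
t=27: L0/L1/L2 = -/BCH/- → run B
t=28: L0/L1/L2 = -/BCH/- → run B
t=29: L0/L1/L2 = -/BCH/- → run B
t=30: L0/L1/L2 = -/CH/- → run C
t=31: L0/L1/L2 = -/CH/- → run C
t=32: L0/L1/L2 = -/H/- → run H
t=33: L0/L1/L2 = -/H/- → run H
t=34: L0/L1/L2 = -/H/- → run H
t=35: (idle)
t=36: (idle)
t=37: (idle)
t=38: (idle)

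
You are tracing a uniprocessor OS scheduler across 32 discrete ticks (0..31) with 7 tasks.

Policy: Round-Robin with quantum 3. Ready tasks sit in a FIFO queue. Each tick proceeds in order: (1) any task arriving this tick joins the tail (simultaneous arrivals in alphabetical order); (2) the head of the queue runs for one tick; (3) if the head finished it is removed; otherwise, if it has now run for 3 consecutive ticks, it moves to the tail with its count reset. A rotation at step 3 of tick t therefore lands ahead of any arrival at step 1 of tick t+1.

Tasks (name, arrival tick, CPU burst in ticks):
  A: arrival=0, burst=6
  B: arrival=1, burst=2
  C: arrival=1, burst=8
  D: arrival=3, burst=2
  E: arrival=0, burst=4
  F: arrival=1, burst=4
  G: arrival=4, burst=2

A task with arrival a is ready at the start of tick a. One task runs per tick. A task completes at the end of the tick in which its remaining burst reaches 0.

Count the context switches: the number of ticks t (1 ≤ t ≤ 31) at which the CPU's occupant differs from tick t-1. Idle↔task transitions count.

context switches = 12

t=0: queue=[A,E] q_used=0 → run A
t=1: queue=[A,E,B,C,F] q_used=1 → run A
t=2: queue=[A,E,B,C,F] q_used=2 → run A
t=3: queue=[E,B,C,F,A,D] q_used=0 → run E
t=4: queue=[E,B,C,F,A,D,G] q_used=1 → run E
t=5: queue=[E,B,C,F,A,D,G] q_used=2 → run E
t=6: queue=[B,C,F,A,D,G,E] q_used=0 → run B
t=7: queue=[B,C,F,A,D,G,E] q_used=1 → run B
t=8: queue=[C,F,A,D,G,E] q_used=0 → run C
t=9: queue=[C,F,A,D,G,E] q_used=1 → run C
t=10: queue=[C,F,A,D,G,E] q_used=2 → run C
t=11: queue=[F,A,D,G,E,C] q_used=0 → run F
t=12: queue=[F,A,D,G,E,C] q_used=1 → run F
t=13: queue=[F,A,D,G,E,C] q_used=2 → run F
t=14: queue=[A,D,G,E,C,F] q_used=0 → run A
t=15: queue=[A,D,G,E,C,F] q_used=1 → run A
t=16: queue=[A,D,G,E,C,F] q_used=2 → run A
t=17: queue=[D,G,E,C,F] q_used=0 → run D
t=18: queue=[D,G,E,C,F] q_used=1 → run D
t=19: queue=[G,E,C,F] q_used=0 → run G
t=20: queue=[G,E,C,F] q_used=1 → run G
t=21: queue=[E,C,F] q_used=0 → run E
t=22: queue=[C,F] q_used=0 → run C
t=23: queue=[C,F] q_used=1 → run C
t=24: queue=[C,F] q_used=2 → run C
t=25: queue=[F,C] q_used=0 → run F
t=26: queue=[C] q_used=0 → run C
t=27: queue=[C] q_used=1 → run C
t=28: (idle)
t=29: (idle)
t=30: (idle)
t=31: (idle)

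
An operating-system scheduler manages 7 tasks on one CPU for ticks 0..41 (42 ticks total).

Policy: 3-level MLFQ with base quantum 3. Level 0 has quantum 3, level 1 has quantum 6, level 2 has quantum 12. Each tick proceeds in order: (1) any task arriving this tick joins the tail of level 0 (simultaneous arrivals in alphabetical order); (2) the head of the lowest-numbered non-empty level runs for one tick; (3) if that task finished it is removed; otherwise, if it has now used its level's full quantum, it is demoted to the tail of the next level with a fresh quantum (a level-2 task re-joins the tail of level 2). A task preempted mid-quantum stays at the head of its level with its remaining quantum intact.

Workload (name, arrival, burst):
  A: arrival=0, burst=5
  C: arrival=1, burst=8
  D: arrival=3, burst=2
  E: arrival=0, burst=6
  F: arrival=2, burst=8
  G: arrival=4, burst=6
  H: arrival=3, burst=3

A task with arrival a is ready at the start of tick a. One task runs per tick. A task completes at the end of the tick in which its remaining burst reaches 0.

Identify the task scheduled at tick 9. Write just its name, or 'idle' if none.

running at tick 9 = F

t=0: L0/L1/L2 = AE/-/- → run A
t=1: L0/L1/L2 = AEC/-/- → run A
t=2: L0/L1/L2 = AECF/-/- → run A
t=3: L0/L1/L2 = ECFDH/A/- → run E
t=4: L0/L1/L2 = ECFDHG/A/- → run E
t=5: L0/L1/L2 = ECFDHG/A/- → run E
t=6: L0/L1/L2 = CFDHG/AE/- → run C
t=7: L0/L1/L2 = CFDHG/AE/- → run C
t=8: L0/L1/L2 = CFDHG/AE/- → run C
t=9: L0/L1/L2 = FDHG/AEC/- → run F
t=10: L0/L1/L2 = FDHG/AEC/- → run F
t=11: L0/L1/L2 = FDHG/AEC/- → run F
t=12: L0/L1/L2 = DHG/AECF/- → run D
t=13: L0/L1/L2 = DHG/AECF/- → run D
t=14: L0/L1/L2 = HG/AECF/- → run H
t=15: L0/L1/L2 = HG/AECF/- → run H
t=16: L0/L1/L2 = HG/AECF/- → run H
t=17: L0/L1/L2 = G/AECF/- → run G
t=18: L0/L1/L2 = G/AECF/- → run G
t=19: L0/L1/L2 = G/AECF/- → run G
t=20: L0/L1/L2 = -/AECFG/- → run A
t=21: L0/L1/L2 = -/AECFG/- → run A
t=22: L0/L1/L2 = -/ECFG/- → run E
t=23: L0/L1/L2 = -/ECFG/- → run E
t=24: L0/L1/L2 = -/ECFG/- → run E
t=25: L0/L1/L2 = -/CFG/- → run C
t=26: L0/L1/L2 = -/CFG/- → run C
t=27: L0/L1/L2 = -/CFG/- → run C
t=28: L0/L1/L2 = -/CFG/- → run C
t=29: L0/L1/L2 = -/CFG/- → run C
t=30: L0/L1/L2 = -/FG/- → run F
t=31: L0/L1/L2 = -/FG/- → run F
t=32: L0/L1/L2 = -/FG/- → run F
t=33: L0/L1/L2 = -/FG/- → run F
t=34: L0/L1/L2 = -/FG/- → run F
t=35: L0/L1/L2 = -/G/- → run G
t=36: L0/L1/L2 = -/G/- → run G
t=37: L0/L1/L2 = -/G/- → run G
t=38: (idle)
t=39: (idle)
t=40: (idle)
t=41: (idle)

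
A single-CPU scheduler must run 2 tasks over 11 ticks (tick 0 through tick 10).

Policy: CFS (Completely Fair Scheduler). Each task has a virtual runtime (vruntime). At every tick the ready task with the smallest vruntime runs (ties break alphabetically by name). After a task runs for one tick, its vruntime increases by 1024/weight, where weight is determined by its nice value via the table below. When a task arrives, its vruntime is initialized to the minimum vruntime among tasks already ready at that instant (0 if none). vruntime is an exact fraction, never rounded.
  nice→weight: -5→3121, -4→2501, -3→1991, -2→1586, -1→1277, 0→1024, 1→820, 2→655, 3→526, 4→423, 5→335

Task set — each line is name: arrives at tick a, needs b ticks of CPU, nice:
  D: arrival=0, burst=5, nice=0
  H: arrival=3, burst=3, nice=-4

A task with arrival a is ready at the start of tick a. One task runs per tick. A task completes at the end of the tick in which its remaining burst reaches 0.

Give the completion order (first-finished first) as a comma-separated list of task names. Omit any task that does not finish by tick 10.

t=0: vr[D=0] → run D
t=1: vr[D=1] → run D
t=2: vr[D=2] → run D
t=3: vr[D=3 H=3] → run D
t=4: vr[D=4 H=3] → run H
t=5: vr[D=4 H=8527/2501] → run H
t=6: vr[D=4 H=9551/2501] → run H
t=7: vr[D=4] → run D
t=8: (idle)
t=9: (idle)
t=10: (idle)

completion order = H, D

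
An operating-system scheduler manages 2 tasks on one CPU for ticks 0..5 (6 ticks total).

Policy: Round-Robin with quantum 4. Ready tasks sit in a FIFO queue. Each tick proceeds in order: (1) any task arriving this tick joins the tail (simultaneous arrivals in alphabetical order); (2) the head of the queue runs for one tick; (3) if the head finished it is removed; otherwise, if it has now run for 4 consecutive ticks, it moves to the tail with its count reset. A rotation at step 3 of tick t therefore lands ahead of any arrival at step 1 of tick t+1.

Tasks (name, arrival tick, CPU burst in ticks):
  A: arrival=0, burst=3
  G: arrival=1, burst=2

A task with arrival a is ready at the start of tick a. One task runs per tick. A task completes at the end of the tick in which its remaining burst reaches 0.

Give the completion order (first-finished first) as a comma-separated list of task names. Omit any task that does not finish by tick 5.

t=0: queue=[A] q_used=0 → run A
t=1: queue=[A,G] q_used=1 → run A
t=2: queue=[A,G] q_used=2 → run A
t=3: queue=[G] q_used=0 → run G
t=4: queue=[G] q_used=1 → run G
t=5: (idle)

completion order = A, G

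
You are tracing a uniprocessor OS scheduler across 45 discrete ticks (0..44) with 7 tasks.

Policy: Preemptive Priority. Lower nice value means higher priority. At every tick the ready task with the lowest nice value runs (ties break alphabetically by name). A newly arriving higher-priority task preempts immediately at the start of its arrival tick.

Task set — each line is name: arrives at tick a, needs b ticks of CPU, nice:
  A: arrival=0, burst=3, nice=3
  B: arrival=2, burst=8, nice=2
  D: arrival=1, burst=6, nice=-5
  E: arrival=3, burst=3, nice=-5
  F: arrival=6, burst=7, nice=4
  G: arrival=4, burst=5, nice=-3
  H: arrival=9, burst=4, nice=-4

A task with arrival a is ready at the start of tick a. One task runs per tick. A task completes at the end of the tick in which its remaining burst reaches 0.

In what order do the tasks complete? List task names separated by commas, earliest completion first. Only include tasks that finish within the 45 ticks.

completion order = D, E, H, G, B, A, F

t=0: ready={A} → run A
t=1: ready={A,D} → run D
t=2: ready={A,B,D} → run D
t=3: ready={A,B,D,E} → run D
t=4: ready={A,B,D,E,G} → run D
t=5: ready={A,B,D,E,G} → run D
t=6: ready={A,B,D,E,F,G} → run D
t=7: ready={A,B,E,F,G} → run E
t=8: ready={A,B,E,F,G} → run E
t=9: ready={A,B,E,F,G,H} → run E
t=10: ready={A,B,F,G,H} → run H
t=11: ready={A,B,F,G,H} → run H
t=12: ready={A,B,F,G,H} → run H
t=13: ready={A,B,F,G,H} → run H
t=14: ready={A,B,F,G} → run G
t=15: ready={A,B,F,G} → run G
t=16: ready={A,B,F,G} → run G
t=17: ready={A,B,F,G} → run G
t=18: ready={A,B,F,G} → run G
t=19: ready={A,B,F} → run B
t=20: ready={A,B,F} → run B
t=21: ready={A,B,F} → run B
t=22: ready={A,B,F} → run B
t=23: ready={A,B,F} → run B
t=24: ready={A,B,F} → run B
t=25: ready={A,B,F} → run B
t=26: ready={A,B,F} → run B
t=27: ready={A,F} → run A
t=28: ready={A,F} → run A
t=29: ready={F} → run F
t=30: ready={F} → run F
t=31: ready={F} → run F
t=32: ready={F} → run F
t=33: ready={F} → run F
t=34: ready={F} → run F
t=35: ready={F} → run F
t=36: (idle)
t=37: (idle)
t=38: (idle)
t=39: (idle)
t=40: (idle)
t=41: (idle)
t=42: (idle)
t=43: (idle)
t=44: (idle)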